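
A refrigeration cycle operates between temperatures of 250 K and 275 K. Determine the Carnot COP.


dT = 275 - 250 = 25 K
COP_carnot = T_cold / dT = 250 / 25
COP_carnot = 10.0

10.0


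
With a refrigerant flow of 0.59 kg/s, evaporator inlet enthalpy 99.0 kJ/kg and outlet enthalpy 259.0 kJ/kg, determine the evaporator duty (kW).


dh = 259.0 - 99.0 = 160.0 kJ/kg
Q_evap = m_dot * dh = 0.59 * 160.0
Q_evap = 94.4 kW

94.4


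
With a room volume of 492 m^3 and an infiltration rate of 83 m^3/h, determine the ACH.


ACH = flow / volume
ACH = 83 / 492
ACH = 0.169

0.169


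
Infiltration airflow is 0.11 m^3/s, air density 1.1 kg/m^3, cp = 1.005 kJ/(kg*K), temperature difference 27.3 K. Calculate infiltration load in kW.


Q = V_dot * rho * cp * dT
Q = 0.11 * 1.1 * 1.005 * 27.3
Q = 3.32 kW

3.32


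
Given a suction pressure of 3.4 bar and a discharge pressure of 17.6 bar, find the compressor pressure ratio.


PR = P_high / P_low
PR = 17.6 / 3.4
PR = 5.176

5.176


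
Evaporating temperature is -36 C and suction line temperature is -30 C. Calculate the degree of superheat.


Superheat = T_suction - T_evap
Superheat = -30 - (-36)
Superheat = 6 K

6


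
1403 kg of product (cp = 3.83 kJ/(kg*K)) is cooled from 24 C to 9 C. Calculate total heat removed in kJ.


dT = 24 - (9) = 15 K
Q = m * cp * dT = 1403 * 3.83 * 15
Q = 80602 kJ

80602


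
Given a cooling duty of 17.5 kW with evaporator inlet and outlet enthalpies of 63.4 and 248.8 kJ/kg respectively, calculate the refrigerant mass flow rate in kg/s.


dh = 248.8 - 63.4 = 185.4 kJ/kg
m_dot = Q / dh = 17.5 / 185.4 = 0.0944 kg/s

0.0944


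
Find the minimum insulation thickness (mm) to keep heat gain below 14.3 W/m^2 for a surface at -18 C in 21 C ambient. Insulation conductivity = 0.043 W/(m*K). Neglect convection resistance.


dT = 21 - (-18) = 39 K
thickness = k * dT / q_max * 1000
thickness = 0.043 * 39 / 14.3 * 1000
thickness = 117.3 mm

117.3


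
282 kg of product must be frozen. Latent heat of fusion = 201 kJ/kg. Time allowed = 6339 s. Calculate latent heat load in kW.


Q_lat = m * h_fg / t
Q_lat = 282 * 201 / 6339
Q_lat = 8.94 kW

8.94


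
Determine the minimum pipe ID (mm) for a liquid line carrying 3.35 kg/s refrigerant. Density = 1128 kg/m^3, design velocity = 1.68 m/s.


A = m_dot / (rho * v) = 3.35 / (1128 * 1.68) = 0.001767772712 m^2
d = sqrt(4*A/pi) * 1000
d = 47.4 mm

47.4


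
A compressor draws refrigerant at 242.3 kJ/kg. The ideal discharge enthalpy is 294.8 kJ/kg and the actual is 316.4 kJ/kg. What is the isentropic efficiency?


dh_ideal = 294.8 - 242.3 = 52.5 kJ/kg
dh_actual = 316.4 - 242.3 = 74.1 kJ/kg
eta_s = dh_ideal / dh_actual = 52.5 / 74.1
eta_s = 0.7085

0.7085


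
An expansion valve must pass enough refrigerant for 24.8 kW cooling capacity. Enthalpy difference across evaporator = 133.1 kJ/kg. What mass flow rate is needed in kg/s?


m_dot = Q / dh
m_dot = 24.8 / 133.1
m_dot = 0.1863 kg/s

0.1863


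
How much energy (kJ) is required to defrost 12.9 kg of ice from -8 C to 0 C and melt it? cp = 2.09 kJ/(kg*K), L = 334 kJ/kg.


Sensible heat = cp * dT = 2.09 * 8 = 16.72 kJ/kg
Total per kg = 16.72 + 334 = 350.72 kJ/kg
Q = m * total = 12.9 * 350.72
Q = 4524.3 kJ

4524.3


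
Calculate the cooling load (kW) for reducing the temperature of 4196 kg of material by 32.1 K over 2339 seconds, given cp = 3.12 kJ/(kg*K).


Q = m * cp * dT / t
Q = 4196 * 3.12 * 32.1 / 2339
Q = 179.666 kW

179.666


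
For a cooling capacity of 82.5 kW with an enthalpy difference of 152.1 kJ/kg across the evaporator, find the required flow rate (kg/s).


m_dot = Q / dh
m_dot = 82.5 / 152.1
m_dot = 0.5424 kg/s

0.5424


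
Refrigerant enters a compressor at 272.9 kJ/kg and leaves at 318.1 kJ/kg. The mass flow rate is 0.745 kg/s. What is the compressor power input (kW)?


dh = 318.1 - 272.9 = 45.2 kJ/kg
W = m_dot * dh = 0.745 * 45.2 = 33.67 kW

33.67


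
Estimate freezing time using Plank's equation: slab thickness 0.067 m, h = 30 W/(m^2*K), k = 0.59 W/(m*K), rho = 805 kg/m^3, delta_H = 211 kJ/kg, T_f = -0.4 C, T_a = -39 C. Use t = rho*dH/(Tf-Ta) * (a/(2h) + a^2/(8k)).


dT = -0.4 - (-39) = 38.6 K
term1 = a/(2h) = 0.067/(2*30) = 0.001116666667
term2 = a^2/(8k) = 0.067^2/(8*0.59) = 0.000951059322
t = rho*dH*1000/dT * (term1 + term2)
t = 805*211*1000/38.6 * (0.001116666667 + 0.000951059322)
t = 9099 s

9099


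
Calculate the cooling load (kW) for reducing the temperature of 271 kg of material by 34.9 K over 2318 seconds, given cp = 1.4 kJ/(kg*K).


Q = m * cp * dT / t
Q = 271 * 1.4 * 34.9 / 2318
Q = 5.712 kW

5.712


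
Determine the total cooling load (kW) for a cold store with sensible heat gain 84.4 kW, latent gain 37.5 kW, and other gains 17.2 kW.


Q_total = Q_s + Q_l + Q_misc
Q_total = 84.4 + 37.5 + 17.2
Q_total = 139.1 kW

139.1


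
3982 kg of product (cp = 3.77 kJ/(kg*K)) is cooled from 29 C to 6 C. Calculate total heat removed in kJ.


dT = 29 - (6) = 23 K
Q = m * cp * dT = 3982 * 3.77 * 23
Q = 345279 kJ

345279


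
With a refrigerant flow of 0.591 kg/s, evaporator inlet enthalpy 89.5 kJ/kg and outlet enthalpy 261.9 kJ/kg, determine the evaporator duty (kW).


dh = 261.9 - 89.5 = 172.4 kJ/kg
Q_evap = m_dot * dh = 0.591 * 172.4
Q_evap = 101.89 kW

101.89


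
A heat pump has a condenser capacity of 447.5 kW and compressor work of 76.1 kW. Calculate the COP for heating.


COP_hp = Q_cond / W
COP_hp = 447.5 / 76.1
COP_hp = 5.88

5.88


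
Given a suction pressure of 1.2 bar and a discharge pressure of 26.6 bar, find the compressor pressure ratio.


PR = P_high / P_low
PR = 26.6 / 1.2
PR = 22.167

22.167


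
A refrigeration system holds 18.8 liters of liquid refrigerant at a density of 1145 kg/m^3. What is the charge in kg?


Charge = V * rho / 1000
Charge = 18.8 * 1145 / 1000
Charge = 21.53 kg

21.53


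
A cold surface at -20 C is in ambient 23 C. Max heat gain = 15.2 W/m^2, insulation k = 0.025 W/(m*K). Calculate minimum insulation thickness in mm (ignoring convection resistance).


dT = 23 - (-20) = 43 K
thickness = k * dT / q_max * 1000
thickness = 0.025 * 43 / 15.2 * 1000
thickness = 70.7 mm

70.7


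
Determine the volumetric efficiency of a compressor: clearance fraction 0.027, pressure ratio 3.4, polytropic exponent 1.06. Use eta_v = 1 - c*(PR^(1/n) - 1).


PR^(1/n) = 3.4^(1/1.06) = 3.17245306
eta_v = 1 - 0.027 * (3.17245306 - 1)
eta_v = 0.9413

0.9413


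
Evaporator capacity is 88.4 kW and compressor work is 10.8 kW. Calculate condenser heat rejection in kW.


Q_cond = Q_evap + W
Q_cond = 88.4 + 10.8
Q_cond = 99.2 kW

99.2


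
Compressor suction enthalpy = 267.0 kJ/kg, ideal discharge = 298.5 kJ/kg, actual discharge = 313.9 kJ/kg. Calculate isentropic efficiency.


dh_ideal = 298.5 - 267.0 = 31.5 kJ/kg
dh_actual = 313.9 - 267.0 = 46.9 kJ/kg
eta_s = dh_ideal / dh_actual = 31.5 / 46.9
eta_s = 0.6716

0.6716


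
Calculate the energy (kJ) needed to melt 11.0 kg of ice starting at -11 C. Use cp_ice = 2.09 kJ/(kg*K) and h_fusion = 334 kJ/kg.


Sensible heat = cp * dT = 2.09 * 11 = 22.99 kJ/kg
Total per kg = 22.99 + 334 = 356.99 kJ/kg
Q = m * total = 11.0 * 356.99
Q = 3926.9 kJ

3926.9


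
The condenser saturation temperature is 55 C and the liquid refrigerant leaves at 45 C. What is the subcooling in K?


Subcooling = T_cond - T_liquid
Subcooling = 55 - 45
Subcooling = 10 K

10


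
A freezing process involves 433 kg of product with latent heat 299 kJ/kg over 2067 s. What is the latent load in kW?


Q_lat = m * h_fg / t
Q_lat = 433 * 299 / 2067
Q_lat = 62.64 kW

62.64


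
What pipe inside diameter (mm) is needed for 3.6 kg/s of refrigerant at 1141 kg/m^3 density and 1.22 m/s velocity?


A = m_dot / (rho * v) = 3.6 / (1141 * 1.22) = 0.002586169739 m^2
d = sqrt(4*A/pi) * 1000
d = 57.4 mm

57.4


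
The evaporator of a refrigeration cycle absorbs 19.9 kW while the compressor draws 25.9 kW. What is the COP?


COP = Q_evap / W
COP = 19.9 / 25.9
COP = 0.768

0.768


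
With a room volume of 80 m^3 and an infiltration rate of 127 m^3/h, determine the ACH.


ACH = flow / volume
ACH = 127 / 80
ACH = 1.588

1.588


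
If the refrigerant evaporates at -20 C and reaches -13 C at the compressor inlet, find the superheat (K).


Superheat = T_suction - T_evap
Superheat = -13 - (-20)
Superheat = 7 K

7


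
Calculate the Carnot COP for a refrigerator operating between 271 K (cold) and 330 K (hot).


dT = 330 - 271 = 59 K
COP_carnot = T_cold / dT = 271 / 59
COP_carnot = 4.593

4.593


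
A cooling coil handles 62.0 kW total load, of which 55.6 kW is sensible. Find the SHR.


SHR = Q_sensible / Q_total
SHR = 55.6 / 62.0
SHR = 0.897

0.897


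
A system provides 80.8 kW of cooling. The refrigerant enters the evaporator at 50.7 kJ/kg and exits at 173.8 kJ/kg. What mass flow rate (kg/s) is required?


dh = 173.8 - 50.7 = 123.1 kJ/kg
m_dot = Q / dh = 80.8 / 123.1 = 0.6564 kg/s

0.6564


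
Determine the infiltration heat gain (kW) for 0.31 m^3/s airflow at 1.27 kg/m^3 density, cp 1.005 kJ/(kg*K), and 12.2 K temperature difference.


Q = V_dot * rho * cp * dT
Q = 0.31 * 1.27 * 1.005 * 12.2
Q = 4.827 kW

4.827


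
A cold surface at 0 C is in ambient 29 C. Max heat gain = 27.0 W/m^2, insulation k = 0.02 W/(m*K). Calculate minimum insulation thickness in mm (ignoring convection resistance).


dT = 29 - (0) = 29 K
thickness = k * dT / q_max * 1000
thickness = 0.02 * 29 / 27.0 * 1000
thickness = 21.5 mm

21.5


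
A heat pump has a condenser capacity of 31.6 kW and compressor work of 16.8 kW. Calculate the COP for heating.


COP_hp = Q_cond / W
COP_hp = 31.6 / 16.8
COP_hp = 1.881

1.881


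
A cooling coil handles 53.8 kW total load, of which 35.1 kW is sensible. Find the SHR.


SHR = Q_sensible / Q_total
SHR = 35.1 / 53.8
SHR = 0.652

0.652


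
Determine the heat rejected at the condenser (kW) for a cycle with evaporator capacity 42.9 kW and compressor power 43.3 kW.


Q_cond = Q_evap + W
Q_cond = 42.9 + 43.3
Q_cond = 86.2 kW

86.2


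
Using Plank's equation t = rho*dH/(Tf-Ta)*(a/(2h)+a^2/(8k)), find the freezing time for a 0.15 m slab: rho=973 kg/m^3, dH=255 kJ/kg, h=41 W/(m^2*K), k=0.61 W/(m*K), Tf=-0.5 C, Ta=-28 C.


dT = -0.5 - (-28) = 27.5 K
term1 = a/(2h) = 0.15/(2*41) = 0.001829268293
term2 = a^2/(8k) = 0.15^2/(8*0.61) = 0.004610655738
t = rho*dH*1000/dT * (term1 + term2)
t = 973*255*1000/27.5 * (0.001829268293 + 0.004610655738)
t = 58103 s

58103


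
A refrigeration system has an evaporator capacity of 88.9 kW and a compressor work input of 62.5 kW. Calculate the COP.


COP = Q_evap / W
COP = 88.9 / 62.5
COP = 1.422

1.422


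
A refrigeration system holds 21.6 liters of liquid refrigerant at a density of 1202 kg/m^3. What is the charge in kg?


Charge = V * rho / 1000
Charge = 21.6 * 1202 / 1000
Charge = 25.96 kg

25.96


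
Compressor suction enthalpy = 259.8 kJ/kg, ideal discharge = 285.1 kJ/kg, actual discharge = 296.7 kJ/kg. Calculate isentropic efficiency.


dh_ideal = 285.1 - 259.8 = 25.3 kJ/kg
dh_actual = 296.7 - 259.8 = 36.9 kJ/kg
eta_s = dh_ideal / dh_actual = 25.3 / 36.9
eta_s = 0.6856

0.6856


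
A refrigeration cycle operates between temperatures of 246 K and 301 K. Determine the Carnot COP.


dT = 301 - 246 = 55 K
COP_carnot = T_cold / dT = 246 / 55
COP_carnot = 4.473

4.473


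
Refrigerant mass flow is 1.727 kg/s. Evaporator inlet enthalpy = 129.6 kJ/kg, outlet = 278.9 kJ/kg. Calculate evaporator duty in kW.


dh = 278.9 - 129.6 = 149.3 kJ/kg
Q_evap = m_dot * dh = 1.727 * 149.3
Q_evap = 257.84 kW

257.84


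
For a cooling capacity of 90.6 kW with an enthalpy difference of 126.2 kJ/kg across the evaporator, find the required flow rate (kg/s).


m_dot = Q / dh
m_dot = 90.6 / 126.2
m_dot = 0.7179 kg/s

0.7179


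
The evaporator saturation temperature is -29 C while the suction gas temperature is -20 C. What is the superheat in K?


Superheat = T_suction - T_evap
Superheat = -20 - (-29)
Superheat = 9 K

9


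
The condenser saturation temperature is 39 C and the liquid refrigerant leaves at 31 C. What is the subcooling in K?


Subcooling = T_cond - T_liquid
Subcooling = 39 - 31
Subcooling = 8 K

8


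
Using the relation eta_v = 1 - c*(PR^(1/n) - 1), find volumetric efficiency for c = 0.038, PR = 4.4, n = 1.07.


PR^(1/n) = 4.4^(1/1.07) = 3.99353635
eta_v = 1 - 0.038 * (3.99353635 - 1)
eta_v = 0.8862

0.8862


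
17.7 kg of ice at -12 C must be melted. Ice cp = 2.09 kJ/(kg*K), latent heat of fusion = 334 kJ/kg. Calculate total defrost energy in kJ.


Sensible heat = cp * dT = 2.09 * 12 = 25.08 kJ/kg
Total per kg = 25.08 + 334 = 359.08 kJ/kg
Q = m * total = 17.7 * 359.08
Q = 6355.7 kJ

6355.7


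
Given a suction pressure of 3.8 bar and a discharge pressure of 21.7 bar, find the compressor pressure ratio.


PR = P_high / P_low
PR = 21.7 / 3.8
PR = 5.711

5.711


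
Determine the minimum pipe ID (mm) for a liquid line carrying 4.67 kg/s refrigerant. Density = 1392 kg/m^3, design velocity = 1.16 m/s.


A = m_dot / (rho * v) = 4.67 / (1392 * 1.16) = 0.002892142291 m^2
d = sqrt(4*A/pi) * 1000
d = 60.7 mm

60.7


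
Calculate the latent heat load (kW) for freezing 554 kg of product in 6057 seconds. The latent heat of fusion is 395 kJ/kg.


Q_lat = m * h_fg / t
Q_lat = 554 * 395 / 6057
Q_lat = 36.13 kW

36.13


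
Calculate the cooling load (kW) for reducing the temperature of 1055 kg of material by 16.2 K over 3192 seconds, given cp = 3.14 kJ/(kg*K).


Q = m * cp * dT / t
Q = 1055 * 3.14 * 16.2 / 3192
Q = 16.813 kW

16.813


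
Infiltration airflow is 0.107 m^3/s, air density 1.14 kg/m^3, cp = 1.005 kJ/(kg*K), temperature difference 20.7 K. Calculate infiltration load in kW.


Q = V_dot * rho * cp * dT
Q = 0.107 * 1.14 * 1.005 * 20.7
Q = 2.538 kW

2.538


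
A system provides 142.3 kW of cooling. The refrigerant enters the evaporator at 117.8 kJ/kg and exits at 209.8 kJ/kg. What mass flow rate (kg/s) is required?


dh = 209.8 - 117.8 = 92.0 kJ/kg
m_dot = Q / dh = 142.3 / 92.0 = 1.5467 kg/s

1.5467


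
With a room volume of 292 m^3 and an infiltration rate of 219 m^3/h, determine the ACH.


ACH = flow / volume
ACH = 219 / 292
ACH = 0.75

0.75


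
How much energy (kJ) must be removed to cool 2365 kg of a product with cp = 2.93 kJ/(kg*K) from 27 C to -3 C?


dT = 27 - (-3) = 30 K
Q = m * cp * dT = 2365 * 2.93 * 30
Q = 207884 kJ

207884


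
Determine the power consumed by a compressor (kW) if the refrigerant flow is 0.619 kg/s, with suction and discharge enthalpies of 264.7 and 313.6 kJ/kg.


dh = 313.6 - 264.7 = 48.9 kJ/kg
W = m_dot * dh = 0.619 * 48.9 = 30.27 kW

30.27


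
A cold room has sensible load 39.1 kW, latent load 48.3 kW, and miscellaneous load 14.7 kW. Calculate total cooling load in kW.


Q_total = Q_s + Q_l + Q_misc
Q_total = 39.1 + 48.3 + 14.7
Q_total = 102.1 kW

102.1


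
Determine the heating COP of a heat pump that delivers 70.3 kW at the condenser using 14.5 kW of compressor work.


COP_hp = Q_cond / W
COP_hp = 70.3 / 14.5
COP_hp = 4.848

4.848


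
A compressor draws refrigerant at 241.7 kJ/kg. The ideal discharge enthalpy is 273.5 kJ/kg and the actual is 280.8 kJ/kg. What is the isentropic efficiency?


dh_ideal = 273.5 - 241.7 = 31.8 kJ/kg
dh_actual = 280.8 - 241.7 = 39.1 kJ/kg
eta_s = dh_ideal / dh_actual = 31.8 / 39.1
eta_s = 0.8133

0.8133


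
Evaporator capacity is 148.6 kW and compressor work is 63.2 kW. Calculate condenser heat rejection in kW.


Q_cond = Q_evap + W
Q_cond = 148.6 + 63.2
Q_cond = 211.8 kW

211.8


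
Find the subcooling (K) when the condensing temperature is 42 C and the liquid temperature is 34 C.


Subcooling = T_cond - T_liquid
Subcooling = 42 - 34
Subcooling = 8 K

8


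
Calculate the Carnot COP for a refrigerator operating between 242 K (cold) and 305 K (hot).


dT = 305 - 242 = 63 K
COP_carnot = T_cold / dT = 242 / 63
COP_carnot = 3.841

3.841


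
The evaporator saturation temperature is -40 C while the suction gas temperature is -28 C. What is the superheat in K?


Superheat = T_suction - T_evap
Superheat = -28 - (-40)
Superheat = 12 K

12


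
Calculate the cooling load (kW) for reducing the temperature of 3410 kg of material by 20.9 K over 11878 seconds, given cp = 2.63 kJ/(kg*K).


Q = m * cp * dT / t
Q = 3410 * 2.63 * 20.9 / 11878
Q = 15.78 kW

15.78


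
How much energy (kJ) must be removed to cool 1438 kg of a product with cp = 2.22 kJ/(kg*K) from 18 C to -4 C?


dT = 18 - (-4) = 22 K
Q = m * cp * dT = 1438 * 2.22 * 22
Q = 70232 kJ

70232


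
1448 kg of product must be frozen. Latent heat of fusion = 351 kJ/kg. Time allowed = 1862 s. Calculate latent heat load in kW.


Q_lat = m * h_fg / t
Q_lat = 1448 * 351 / 1862
Q_lat = 272.96 kW

272.96


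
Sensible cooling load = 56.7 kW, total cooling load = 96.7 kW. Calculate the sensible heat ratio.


SHR = Q_sensible / Q_total
SHR = 56.7 / 96.7
SHR = 0.586

0.586


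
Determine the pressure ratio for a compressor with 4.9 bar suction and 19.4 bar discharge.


PR = P_high / P_low
PR = 19.4 / 4.9
PR = 3.959

3.959


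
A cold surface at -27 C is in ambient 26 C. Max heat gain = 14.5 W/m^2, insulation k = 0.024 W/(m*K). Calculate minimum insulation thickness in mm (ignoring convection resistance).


dT = 26 - (-27) = 53 K
thickness = k * dT / q_max * 1000
thickness = 0.024 * 53 / 14.5 * 1000
thickness = 87.7 mm

87.7


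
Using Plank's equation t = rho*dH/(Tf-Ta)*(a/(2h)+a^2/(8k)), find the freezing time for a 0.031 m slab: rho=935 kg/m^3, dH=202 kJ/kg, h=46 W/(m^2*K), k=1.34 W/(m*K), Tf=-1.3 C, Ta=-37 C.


dT = -1.3 - (-37) = 35.7 K
term1 = a/(2h) = 0.031/(2*46) = 0.0003369565217
term2 = a^2/(8k) = 0.031^2/(8*1.34) = 0.00008964552239
t = rho*dH*1000/dT * (term1 + term2)
t = 935*202*1000/35.7 * (0.0003369565217 + 0.00008964552239)
t = 2257 s

2257


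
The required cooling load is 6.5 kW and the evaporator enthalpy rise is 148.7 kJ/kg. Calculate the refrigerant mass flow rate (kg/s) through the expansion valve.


m_dot = Q / dh
m_dot = 6.5 / 148.7
m_dot = 0.0437 kg/s

0.0437


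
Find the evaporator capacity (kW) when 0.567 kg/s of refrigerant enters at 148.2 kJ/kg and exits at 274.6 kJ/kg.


dh = 274.6 - 148.2 = 126.4 kJ/kg
Q_evap = m_dot * dh = 0.567 * 126.4
Q_evap = 71.67 kW

71.67


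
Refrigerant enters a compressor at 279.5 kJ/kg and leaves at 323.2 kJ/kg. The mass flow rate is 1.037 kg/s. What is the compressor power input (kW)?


dh = 323.2 - 279.5 = 43.7 kJ/kg
W = m_dot * dh = 1.037 * 43.7 = 45.32 kW

45.32


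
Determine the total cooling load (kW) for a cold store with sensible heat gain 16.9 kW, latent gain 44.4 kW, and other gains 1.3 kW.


Q_total = Q_s + Q_l + Q_misc
Q_total = 16.9 + 44.4 + 1.3
Q_total = 62.6 kW

62.6


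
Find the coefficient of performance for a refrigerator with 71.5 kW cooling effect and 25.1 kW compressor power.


COP = Q_evap / W
COP = 71.5 / 25.1
COP = 2.849

2.849


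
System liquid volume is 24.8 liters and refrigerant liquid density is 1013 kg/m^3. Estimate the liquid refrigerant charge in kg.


Charge = V * rho / 1000
Charge = 24.8 * 1013 / 1000
Charge = 25.12 kg

25.12


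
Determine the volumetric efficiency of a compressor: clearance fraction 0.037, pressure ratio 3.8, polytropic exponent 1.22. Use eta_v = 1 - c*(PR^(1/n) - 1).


PR^(1/n) = 3.8^(1/1.22) = 2.98698097
eta_v = 1 - 0.037 * (2.98698097 - 1)
eta_v = 0.9265

0.9265


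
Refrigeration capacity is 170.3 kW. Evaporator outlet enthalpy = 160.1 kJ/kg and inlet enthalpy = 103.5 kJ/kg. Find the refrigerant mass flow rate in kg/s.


dh = 160.1 - 103.5 = 56.6 kJ/kg
m_dot = Q / dh = 170.3 / 56.6 = 3.0088 kg/s

3.0088


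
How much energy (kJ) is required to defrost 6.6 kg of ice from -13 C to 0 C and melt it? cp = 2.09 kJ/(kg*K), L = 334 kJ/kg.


Sensible heat = cp * dT = 2.09 * 13 = 27.17 kJ/kg
Total per kg = 27.17 + 334 = 361.17 kJ/kg
Q = m * total = 6.6 * 361.17
Q = 2383.7 kJ

2383.7


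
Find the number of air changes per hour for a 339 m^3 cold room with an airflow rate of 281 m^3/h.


ACH = flow / volume
ACH = 281 / 339
ACH = 0.829

0.829


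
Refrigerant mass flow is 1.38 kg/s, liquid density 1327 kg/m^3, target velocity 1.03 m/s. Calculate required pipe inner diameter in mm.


A = m_dot / (rho * v) = 1.38 / (1327 * 1.03) = 0.001009650207 m^2
d = sqrt(4*A/pi) * 1000
d = 35.9 mm

35.9


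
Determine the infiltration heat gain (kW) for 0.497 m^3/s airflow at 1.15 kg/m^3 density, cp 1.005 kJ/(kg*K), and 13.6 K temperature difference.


Q = V_dot * rho * cp * dT
Q = 0.497 * 1.15 * 1.005 * 13.6
Q = 7.812 kW

7.812


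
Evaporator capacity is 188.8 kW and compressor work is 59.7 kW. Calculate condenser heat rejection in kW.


Q_cond = Q_evap + W
Q_cond = 188.8 + 59.7
Q_cond = 248.5 kW

248.5


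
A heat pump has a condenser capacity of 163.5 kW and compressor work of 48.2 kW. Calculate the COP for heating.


COP_hp = Q_cond / W
COP_hp = 163.5 / 48.2
COP_hp = 3.392

3.392


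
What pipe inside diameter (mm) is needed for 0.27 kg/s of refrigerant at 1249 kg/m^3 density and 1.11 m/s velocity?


A = m_dot / (rho * v) = 0.27 / (1249 * 1.11) = 0.0001947503949 m^2
d = sqrt(4*A/pi) * 1000
d = 15.7 mm

15.7


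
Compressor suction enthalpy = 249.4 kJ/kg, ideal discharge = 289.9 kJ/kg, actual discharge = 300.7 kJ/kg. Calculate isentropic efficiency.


dh_ideal = 289.9 - 249.4 = 40.5 kJ/kg
dh_actual = 300.7 - 249.4 = 51.3 kJ/kg
eta_s = dh_ideal / dh_actual = 40.5 / 51.3
eta_s = 0.7895

0.7895


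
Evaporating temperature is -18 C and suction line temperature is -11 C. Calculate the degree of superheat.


Superheat = T_suction - T_evap
Superheat = -11 - (-18)
Superheat = 7 K

7


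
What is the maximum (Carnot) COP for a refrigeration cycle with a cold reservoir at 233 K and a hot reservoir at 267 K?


dT = 267 - 233 = 34 K
COP_carnot = T_cold / dT = 233 / 34
COP_carnot = 6.853

6.853


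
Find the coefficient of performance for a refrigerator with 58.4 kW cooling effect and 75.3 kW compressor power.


COP = Q_evap / W
COP = 58.4 / 75.3
COP = 0.776

0.776


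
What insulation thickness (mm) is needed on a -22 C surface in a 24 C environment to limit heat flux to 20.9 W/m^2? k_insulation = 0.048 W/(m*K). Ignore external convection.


dT = 24 - (-22) = 46 K
thickness = k * dT / q_max * 1000
thickness = 0.048 * 46 / 20.9 * 1000
thickness = 105.6 mm

105.6


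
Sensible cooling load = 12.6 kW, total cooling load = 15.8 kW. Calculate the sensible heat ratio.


SHR = Q_sensible / Q_total
SHR = 12.6 / 15.8
SHR = 0.797

0.797


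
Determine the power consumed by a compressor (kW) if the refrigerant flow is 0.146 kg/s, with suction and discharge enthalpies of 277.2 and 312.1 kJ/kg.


dh = 312.1 - 277.2 = 34.9 kJ/kg
W = m_dot * dh = 0.146 * 34.9 = 5.1 kW

5.1


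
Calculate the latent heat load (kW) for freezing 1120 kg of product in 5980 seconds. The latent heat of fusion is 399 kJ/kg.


Q_lat = m * h_fg / t
Q_lat = 1120 * 399 / 5980
Q_lat = 74.73 kW

74.73


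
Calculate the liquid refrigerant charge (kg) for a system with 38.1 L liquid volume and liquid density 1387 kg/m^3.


Charge = V * rho / 1000
Charge = 38.1 * 1387 / 1000
Charge = 52.84 kg

52.84


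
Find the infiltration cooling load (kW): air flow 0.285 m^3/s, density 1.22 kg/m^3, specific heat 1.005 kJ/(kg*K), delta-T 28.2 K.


Q = V_dot * rho * cp * dT
Q = 0.285 * 1.22 * 1.005 * 28.2
Q = 9.854 kW

9.854


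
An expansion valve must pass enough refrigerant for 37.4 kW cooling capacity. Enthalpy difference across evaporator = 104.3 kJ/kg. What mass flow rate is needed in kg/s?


m_dot = Q / dh
m_dot = 37.4 / 104.3
m_dot = 0.3586 kg/s

0.3586


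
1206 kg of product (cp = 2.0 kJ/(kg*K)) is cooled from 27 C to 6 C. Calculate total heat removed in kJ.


dT = 27 - (6) = 21 K
Q = m * cp * dT = 1206 * 2.0 * 21
Q = 50652 kJ

50652


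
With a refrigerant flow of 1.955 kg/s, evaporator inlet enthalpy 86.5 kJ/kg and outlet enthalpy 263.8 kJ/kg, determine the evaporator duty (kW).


dh = 263.8 - 86.5 = 177.3 kJ/kg
Q_evap = m_dot * dh = 1.955 * 177.3
Q_evap = 346.62 kW

346.62


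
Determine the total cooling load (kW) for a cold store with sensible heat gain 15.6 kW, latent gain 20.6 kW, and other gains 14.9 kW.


Q_total = Q_s + Q_l + Q_misc
Q_total = 15.6 + 20.6 + 14.9
Q_total = 51.1 kW

51.1


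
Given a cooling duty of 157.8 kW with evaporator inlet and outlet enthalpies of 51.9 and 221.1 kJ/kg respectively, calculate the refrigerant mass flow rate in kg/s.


dh = 221.1 - 51.9 = 169.2 kJ/kg
m_dot = Q / dh = 157.8 / 169.2 = 0.9326 kg/s

0.9326


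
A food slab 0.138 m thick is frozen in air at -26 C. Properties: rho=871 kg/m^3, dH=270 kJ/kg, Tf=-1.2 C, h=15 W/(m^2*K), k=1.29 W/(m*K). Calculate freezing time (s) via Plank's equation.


dT = -1.2 - (-26) = 24.8 K
term1 = a/(2h) = 0.138/(2*15) = 0.0046
term2 = a^2/(8k) = 0.138^2/(8*1.29) = 0.001845348837
t = rho*dH*1000/dT * (term1 + term2)
t = 871*270*1000/24.8 * (0.0046 + 0.001845348837)
t = 61119 s

61119


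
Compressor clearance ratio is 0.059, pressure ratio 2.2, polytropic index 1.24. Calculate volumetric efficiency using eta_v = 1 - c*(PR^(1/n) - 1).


PR^(1/n) = 2.2^(1/1.24) = 1.88863191
eta_v = 1 - 0.059 * (1.88863191 - 1)
eta_v = 0.9476

0.9476


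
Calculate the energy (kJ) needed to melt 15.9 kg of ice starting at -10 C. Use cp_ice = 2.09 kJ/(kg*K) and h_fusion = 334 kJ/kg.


Sensible heat = cp * dT = 2.09 * 10 = 20.9 kJ/kg
Total per kg = 20.9 + 334 = 354.9 kJ/kg
Q = m * total = 15.9 * 354.9
Q = 5642.9 kJ

5642.9


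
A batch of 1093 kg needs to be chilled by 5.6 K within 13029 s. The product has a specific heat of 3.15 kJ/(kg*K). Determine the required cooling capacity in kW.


Q = m * cp * dT / t
Q = 1093 * 3.15 * 5.6 / 13029
Q = 1.48 kW

1.48


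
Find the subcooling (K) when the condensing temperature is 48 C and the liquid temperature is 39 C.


Subcooling = T_cond - T_liquid
Subcooling = 48 - 39
Subcooling = 9 K

9


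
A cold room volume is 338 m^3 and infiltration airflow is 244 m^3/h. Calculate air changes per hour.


ACH = flow / volume
ACH = 244 / 338
ACH = 0.722

0.722


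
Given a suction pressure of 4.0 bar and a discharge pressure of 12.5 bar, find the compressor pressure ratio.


PR = P_high / P_low
PR = 12.5 / 4.0
PR = 3.125

3.125


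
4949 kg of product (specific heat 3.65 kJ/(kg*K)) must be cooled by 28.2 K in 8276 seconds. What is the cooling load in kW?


Q = m * cp * dT / t
Q = 4949 * 3.65 * 28.2 / 8276
Q = 61.552 kW

61.552


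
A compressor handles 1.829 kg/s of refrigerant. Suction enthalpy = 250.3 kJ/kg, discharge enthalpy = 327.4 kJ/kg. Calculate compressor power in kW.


dh = 327.4 - 250.3 = 77.1 kJ/kg
W = m_dot * dh = 1.829 * 77.1 = 141.02 kW

141.02


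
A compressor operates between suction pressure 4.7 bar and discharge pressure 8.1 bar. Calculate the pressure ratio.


PR = P_high / P_low
PR = 8.1 / 4.7
PR = 1.723

1.723


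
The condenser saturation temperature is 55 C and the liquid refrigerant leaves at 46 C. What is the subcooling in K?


Subcooling = T_cond - T_liquid
Subcooling = 55 - 46
Subcooling = 9 K

9


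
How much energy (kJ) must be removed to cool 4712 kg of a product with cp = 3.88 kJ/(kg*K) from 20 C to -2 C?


dT = 20 - (-2) = 22 K
Q = m * cp * dT = 4712 * 3.88 * 22
Q = 402216 kJ

402216


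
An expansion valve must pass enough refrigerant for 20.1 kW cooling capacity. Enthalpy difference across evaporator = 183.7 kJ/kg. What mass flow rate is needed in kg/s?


m_dot = Q / dh
m_dot = 20.1 / 183.7
m_dot = 0.1094 kg/s

0.1094


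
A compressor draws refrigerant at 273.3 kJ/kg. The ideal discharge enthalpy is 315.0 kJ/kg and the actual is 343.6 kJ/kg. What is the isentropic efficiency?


dh_ideal = 315.0 - 273.3 = 41.7 kJ/kg
dh_actual = 343.6 - 273.3 = 70.3 kJ/kg
eta_s = dh_ideal / dh_actual = 41.7 / 70.3
eta_s = 0.5932

0.5932


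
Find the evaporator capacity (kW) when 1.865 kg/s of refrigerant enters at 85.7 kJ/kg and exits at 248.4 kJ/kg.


dh = 248.4 - 85.7 = 162.7 kJ/kg
Q_evap = m_dot * dh = 1.865 * 162.7
Q_evap = 303.44 kW

303.44


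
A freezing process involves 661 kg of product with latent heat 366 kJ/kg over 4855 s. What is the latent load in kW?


Q_lat = m * h_fg / t
Q_lat = 661 * 366 / 4855
Q_lat = 49.83 kW

49.83


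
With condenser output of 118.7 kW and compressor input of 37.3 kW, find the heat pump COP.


COP_hp = Q_cond / W
COP_hp = 118.7 / 37.3
COP_hp = 3.182

3.182


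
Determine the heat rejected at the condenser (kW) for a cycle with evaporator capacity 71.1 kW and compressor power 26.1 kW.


Q_cond = Q_evap + W
Q_cond = 71.1 + 26.1
Q_cond = 97.2 kW

97.2


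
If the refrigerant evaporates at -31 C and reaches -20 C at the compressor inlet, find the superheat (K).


Superheat = T_suction - T_evap
Superheat = -20 - (-31)
Superheat = 11 K

11


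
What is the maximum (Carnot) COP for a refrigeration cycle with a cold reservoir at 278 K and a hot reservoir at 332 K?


dT = 332 - 278 = 54 K
COP_carnot = T_cold / dT = 278 / 54
COP_carnot = 5.148

5.148


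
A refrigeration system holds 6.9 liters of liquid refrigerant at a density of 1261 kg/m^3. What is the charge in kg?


Charge = V * rho / 1000
Charge = 6.9 * 1261 / 1000
Charge = 8.7 kg

8.7


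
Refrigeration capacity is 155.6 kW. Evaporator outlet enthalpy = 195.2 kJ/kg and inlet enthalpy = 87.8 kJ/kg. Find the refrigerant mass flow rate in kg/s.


dh = 195.2 - 87.8 = 107.4 kJ/kg
m_dot = Q / dh = 155.6 / 107.4 = 1.4488 kg/s

1.4488


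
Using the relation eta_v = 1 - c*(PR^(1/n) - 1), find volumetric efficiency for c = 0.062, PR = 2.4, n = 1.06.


PR^(1/n) = 2.4^(1/1.06) = 2.28396714
eta_v = 1 - 0.062 * (2.28396714 - 1)
eta_v = 0.9204

0.9204


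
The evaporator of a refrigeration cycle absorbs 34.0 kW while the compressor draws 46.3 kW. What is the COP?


COP = Q_evap / W
COP = 34.0 / 46.3
COP = 0.734

0.734


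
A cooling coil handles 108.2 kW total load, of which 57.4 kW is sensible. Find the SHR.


SHR = Q_sensible / Q_total
SHR = 57.4 / 108.2
SHR = 0.53

0.53


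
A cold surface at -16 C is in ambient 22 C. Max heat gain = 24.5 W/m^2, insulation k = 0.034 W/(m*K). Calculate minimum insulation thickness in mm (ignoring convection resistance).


dT = 22 - (-16) = 38 K
thickness = k * dT / q_max * 1000
thickness = 0.034 * 38 / 24.5 * 1000
thickness = 52.7 mm

52.7


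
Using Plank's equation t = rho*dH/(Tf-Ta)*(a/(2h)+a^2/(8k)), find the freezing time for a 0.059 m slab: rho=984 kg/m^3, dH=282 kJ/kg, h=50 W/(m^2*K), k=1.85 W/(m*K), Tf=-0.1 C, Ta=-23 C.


dT = -0.1 - (-23) = 22.9 K
term1 = a/(2h) = 0.059/(2*50) = 0.00059
term2 = a^2/(8k) = 0.059^2/(8*1.85) = 0.0002352027027
t = rho*dH*1000/dT * (term1 + term2)
t = 984*282*1000/22.9 * (0.00059 + 0.0002352027027)
t = 9999 s

9999


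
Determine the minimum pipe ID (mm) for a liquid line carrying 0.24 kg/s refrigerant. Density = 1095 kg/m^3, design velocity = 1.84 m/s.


A = m_dot / (rho * v) = 0.24 / (1095 * 1.84) = 0.0001191185229 m^2
d = sqrt(4*A/pi) * 1000
d = 12.3 mm

12.3


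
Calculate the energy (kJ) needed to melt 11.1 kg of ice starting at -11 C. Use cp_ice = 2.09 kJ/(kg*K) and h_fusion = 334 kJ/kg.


Sensible heat = cp * dT = 2.09 * 11 = 22.99 kJ/kg
Total per kg = 22.99 + 334 = 356.99 kJ/kg
Q = m * total = 11.1 * 356.99
Q = 3962.6 kJ

3962.6


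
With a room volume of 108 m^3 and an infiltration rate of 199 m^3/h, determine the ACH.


ACH = flow / volume
ACH = 199 / 108
ACH = 1.843

1.843


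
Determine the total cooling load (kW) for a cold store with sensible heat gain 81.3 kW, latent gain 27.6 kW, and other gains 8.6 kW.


Q_total = Q_s + Q_l + Q_misc
Q_total = 81.3 + 27.6 + 8.6
Q_total = 117.5 kW

117.5


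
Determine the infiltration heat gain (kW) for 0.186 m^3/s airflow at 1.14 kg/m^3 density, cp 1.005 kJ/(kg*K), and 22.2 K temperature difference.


Q = V_dot * rho * cp * dT
Q = 0.186 * 1.14 * 1.005 * 22.2
Q = 4.731 kW

4.731


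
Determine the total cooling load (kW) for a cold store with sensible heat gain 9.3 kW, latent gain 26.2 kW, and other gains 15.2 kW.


Q_total = Q_s + Q_l + Q_misc
Q_total = 9.3 + 26.2 + 15.2
Q_total = 50.7 kW

50.7


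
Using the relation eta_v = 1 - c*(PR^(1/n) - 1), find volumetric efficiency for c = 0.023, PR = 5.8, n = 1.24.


PR^(1/n) = 5.8^(1/1.24) = 4.12731615
eta_v = 1 - 0.023 * (4.12731615 - 1)
eta_v = 0.9281

0.9281


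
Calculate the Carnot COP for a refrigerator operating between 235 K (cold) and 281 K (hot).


dT = 281 - 235 = 46 K
COP_carnot = T_cold / dT = 235 / 46
COP_carnot = 5.109

5.109


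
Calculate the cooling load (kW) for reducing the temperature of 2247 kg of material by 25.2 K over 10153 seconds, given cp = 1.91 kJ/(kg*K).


Q = m * cp * dT / t
Q = 2247 * 1.91 * 25.2 / 10153
Q = 10.652 kW

10.652


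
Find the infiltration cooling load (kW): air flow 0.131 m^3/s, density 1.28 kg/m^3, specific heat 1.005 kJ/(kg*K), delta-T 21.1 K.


Q = V_dot * rho * cp * dT
Q = 0.131 * 1.28 * 1.005 * 21.1
Q = 3.556 kW

3.556


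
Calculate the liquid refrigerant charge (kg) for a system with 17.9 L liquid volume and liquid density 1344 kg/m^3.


Charge = V * rho / 1000
Charge = 17.9 * 1344 / 1000
Charge = 24.06 kg

24.06


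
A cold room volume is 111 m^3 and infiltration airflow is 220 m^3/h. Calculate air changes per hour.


ACH = flow / volume
ACH = 220 / 111
ACH = 1.982

1.982


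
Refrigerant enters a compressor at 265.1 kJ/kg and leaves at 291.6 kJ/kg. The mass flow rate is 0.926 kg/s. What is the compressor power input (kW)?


dh = 291.6 - 265.1 = 26.5 kJ/kg
W = m_dot * dh = 0.926 * 26.5 = 24.54 kW

24.54


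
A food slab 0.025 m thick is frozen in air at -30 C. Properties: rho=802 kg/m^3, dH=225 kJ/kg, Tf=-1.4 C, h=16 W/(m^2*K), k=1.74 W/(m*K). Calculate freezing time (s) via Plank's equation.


dT = -1.4 - (-30) = 28.6 K
term1 = a/(2h) = 0.025/(2*16) = 0.00078125
term2 = a^2/(8k) = 0.025^2/(8*1.74) = 0.00004489942529
t = rho*dH*1000/dT * (term1 + term2)
t = 802*225*1000/28.6 * (0.00078125 + 0.00004489942529)
t = 5213 s

5213


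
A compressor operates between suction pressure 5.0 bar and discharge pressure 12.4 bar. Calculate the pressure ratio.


PR = P_high / P_low
PR = 12.4 / 5.0
PR = 2.48

2.48


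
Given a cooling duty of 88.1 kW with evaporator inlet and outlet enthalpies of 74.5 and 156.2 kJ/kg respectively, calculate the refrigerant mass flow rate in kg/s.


dh = 156.2 - 74.5 = 81.7 kJ/kg
m_dot = Q / dh = 88.1 / 81.7 = 1.0783 kg/s

1.0783


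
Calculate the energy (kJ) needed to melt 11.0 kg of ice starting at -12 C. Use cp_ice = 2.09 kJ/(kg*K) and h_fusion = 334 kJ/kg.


Sensible heat = cp * dT = 2.09 * 12 = 25.08 kJ/kg
Total per kg = 25.08 + 334 = 359.08 kJ/kg
Q = m * total = 11.0 * 359.08
Q = 3949.9 kJ

3949.9


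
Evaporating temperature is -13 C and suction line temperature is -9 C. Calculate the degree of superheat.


Superheat = T_suction - T_evap
Superheat = -9 - (-13)
Superheat = 4 K

4


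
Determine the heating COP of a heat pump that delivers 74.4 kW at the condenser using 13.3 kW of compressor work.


COP_hp = Q_cond / W
COP_hp = 74.4 / 13.3
COP_hp = 5.594

5.594


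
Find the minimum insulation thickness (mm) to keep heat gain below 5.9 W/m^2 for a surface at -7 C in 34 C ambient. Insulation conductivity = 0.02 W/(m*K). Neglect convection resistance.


dT = 34 - (-7) = 41 K
thickness = k * dT / q_max * 1000
thickness = 0.02 * 41 / 5.9 * 1000
thickness = 139.0 mm

139.0


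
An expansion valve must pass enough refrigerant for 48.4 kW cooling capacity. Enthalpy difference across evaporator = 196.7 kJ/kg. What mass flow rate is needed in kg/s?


m_dot = Q / dh
m_dot = 48.4 / 196.7
m_dot = 0.2461 kg/s

0.2461


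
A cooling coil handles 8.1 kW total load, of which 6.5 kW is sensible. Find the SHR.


SHR = Q_sensible / Q_total
SHR = 6.5 / 8.1
SHR = 0.802

0.802


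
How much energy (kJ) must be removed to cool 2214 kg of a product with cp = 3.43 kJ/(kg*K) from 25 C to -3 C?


dT = 25 - (-3) = 28 K
Q = m * cp * dT = 2214 * 3.43 * 28
Q = 212633 kJ

212633


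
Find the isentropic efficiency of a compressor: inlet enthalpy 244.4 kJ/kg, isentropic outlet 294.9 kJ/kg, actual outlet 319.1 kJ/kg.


dh_ideal = 294.9 - 244.4 = 50.5 kJ/kg
dh_actual = 319.1 - 244.4 = 74.7 kJ/kg
eta_s = dh_ideal / dh_actual = 50.5 / 74.7
eta_s = 0.676

0.676


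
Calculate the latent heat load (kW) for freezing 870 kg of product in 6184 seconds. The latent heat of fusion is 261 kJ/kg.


Q_lat = m * h_fg / t
Q_lat = 870 * 261 / 6184
Q_lat = 36.72 kW

36.72


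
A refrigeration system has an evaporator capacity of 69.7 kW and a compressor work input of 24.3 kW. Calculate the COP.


COP = Q_evap / W
COP = 69.7 / 24.3
COP = 2.868

2.868


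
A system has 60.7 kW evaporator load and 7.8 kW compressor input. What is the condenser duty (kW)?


Q_cond = Q_evap + W
Q_cond = 60.7 + 7.8
Q_cond = 68.5 kW

68.5


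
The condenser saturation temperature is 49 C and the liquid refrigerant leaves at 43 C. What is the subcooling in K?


Subcooling = T_cond - T_liquid
Subcooling = 49 - 43
Subcooling = 6 K

6


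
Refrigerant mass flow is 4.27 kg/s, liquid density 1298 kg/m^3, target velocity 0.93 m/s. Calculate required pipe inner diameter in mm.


A = m_dot / (rho * v) = 4.27 / (1298 * 0.93) = 0.003537286479 m^2
d = sqrt(4*A/pi) * 1000
d = 67.1 mm

67.1


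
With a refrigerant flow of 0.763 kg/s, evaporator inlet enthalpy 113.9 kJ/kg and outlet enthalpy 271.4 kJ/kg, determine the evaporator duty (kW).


dh = 271.4 - 113.9 = 157.5 kJ/kg
Q_evap = m_dot * dh = 0.763 * 157.5
Q_evap = 120.17 kW

120.17


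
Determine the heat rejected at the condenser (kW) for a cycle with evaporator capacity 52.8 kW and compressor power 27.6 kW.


Q_cond = Q_evap + W
Q_cond = 52.8 + 27.6
Q_cond = 80.4 kW

80.4


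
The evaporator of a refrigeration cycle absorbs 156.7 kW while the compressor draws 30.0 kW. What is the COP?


COP = Q_evap / W
COP = 156.7 / 30.0
COP = 5.223

5.223


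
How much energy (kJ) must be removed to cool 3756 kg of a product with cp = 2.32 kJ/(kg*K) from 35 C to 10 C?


dT = 35 - (10) = 25 K
Q = m * cp * dT = 3756 * 2.32 * 25
Q = 217848 kJ

217848


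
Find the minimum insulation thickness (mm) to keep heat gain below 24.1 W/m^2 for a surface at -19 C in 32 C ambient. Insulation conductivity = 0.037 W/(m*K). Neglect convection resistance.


dT = 32 - (-19) = 51 K
thickness = k * dT / q_max * 1000
thickness = 0.037 * 51 / 24.1 * 1000
thickness = 78.3 mm

78.3


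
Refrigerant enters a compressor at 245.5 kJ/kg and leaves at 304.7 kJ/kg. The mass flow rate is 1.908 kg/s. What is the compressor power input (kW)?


dh = 304.7 - 245.5 = 59.2 kJ/kg
W = m_dot * dh = 1.908 * 59.2 = 112.95 kW

112.95


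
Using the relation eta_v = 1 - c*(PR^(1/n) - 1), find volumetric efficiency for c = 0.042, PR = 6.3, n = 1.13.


PR^(1/n) = 6.3^(1/1.13) = 5.09777916
eta_v = 1 - 0.042 * (5.09777916 - 1)
eta_v = 0.8279

0.8279


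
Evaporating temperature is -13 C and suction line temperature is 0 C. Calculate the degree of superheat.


Superheat = T_suction - T_evap
Superheat = 0 - (-13)
Superheat = 13 K

13


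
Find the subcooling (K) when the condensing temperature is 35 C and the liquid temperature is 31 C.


Subcooling = T_cond - T_liquid
Subcooling = 35 - 31
Subcooling = 4 K

4
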